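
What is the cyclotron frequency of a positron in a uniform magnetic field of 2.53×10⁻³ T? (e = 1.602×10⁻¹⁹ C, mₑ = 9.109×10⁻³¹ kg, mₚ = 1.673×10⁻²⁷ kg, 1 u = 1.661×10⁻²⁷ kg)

f ≈ 7.08×10⁷ Hz

f = |q|B/(2πm).
f = (1.602×10⁻¹⁹)(2.53×10⁻³)/(2π·9.109×10⁻³¹) ≈ 7.08×10⁷ Hz.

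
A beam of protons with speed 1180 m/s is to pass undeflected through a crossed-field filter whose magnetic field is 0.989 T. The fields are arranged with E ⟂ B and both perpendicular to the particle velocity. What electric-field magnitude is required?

For straight-line motion qE = qvB, so E = vB.
E = 1180 × 0.989 = 1170 V/m.

E = 1170 V/m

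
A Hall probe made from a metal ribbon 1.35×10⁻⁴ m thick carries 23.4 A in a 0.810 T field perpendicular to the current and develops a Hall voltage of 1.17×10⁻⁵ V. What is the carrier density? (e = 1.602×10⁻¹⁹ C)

From V_H = IB/(n e t), n = IB/(V_H e t).
n = (23.4)(0.810)/((1.17×10⁻⁵)(1.602×10⁻¹⁹)(1.35×10⁻⁴)) ≈ 7.49×10²⁸ m⁻³.

n ≈ 7.49×10²⁸ m⁻³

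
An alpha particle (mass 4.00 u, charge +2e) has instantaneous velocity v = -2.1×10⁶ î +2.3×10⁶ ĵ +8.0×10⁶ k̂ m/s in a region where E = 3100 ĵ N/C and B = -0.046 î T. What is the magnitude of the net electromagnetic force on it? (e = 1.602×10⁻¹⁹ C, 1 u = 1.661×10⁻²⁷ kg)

v×B = (0, -3.68×10⁵, 1.06×10⁵) N/C.
E + v×B = (0, -3.65×10⁵, 1.06×10⁵) N/C.
F = q(E + v×B) = (3.204×10⁻¹⁹ C)·(0, -3.65×10⁵, 1.06×10⁵) = (0, -1.17×10⁻¹³, 3.39×10⁻¹⁴) N.
|F| = 1.22×10⁻¹³ N.

|F| ≈ 1.22×10⁻¹³ N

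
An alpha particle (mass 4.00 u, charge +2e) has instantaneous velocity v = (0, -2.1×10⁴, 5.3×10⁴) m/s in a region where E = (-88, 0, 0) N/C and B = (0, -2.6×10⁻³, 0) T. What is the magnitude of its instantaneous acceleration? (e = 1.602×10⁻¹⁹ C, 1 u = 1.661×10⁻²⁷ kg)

v×B = (138, 0, 0) N/C.
E + v×B = (49.8, 0, 0) N/C.
F = q(E + v×B) = (3.204×10⁻¹⁹ C)·(49.8, 0, 0) = (1.60×10⁻¹⁷, 0, 0) N.
|a| = |F|/m = 1.596×10⁻¹⁷/6.644×10⁻²⁷ ≈ 2.40×10⁹ m/s².

|a| ≈ 2.40×10⁹ m/s²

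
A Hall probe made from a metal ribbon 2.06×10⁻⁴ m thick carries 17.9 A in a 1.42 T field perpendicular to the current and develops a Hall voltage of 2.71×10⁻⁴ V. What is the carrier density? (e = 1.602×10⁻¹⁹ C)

From V_H = IB/(n e t), n = IB/(V_H e t).
n = (17.9)(1.42)/((2.71×10⁻⁴)(1.602×10⁻¹⁹)(2.06×10⁻⁴)) ≈ 2.84×10²⁷ m⁻³.

n ≈ 2.84×10²⁷ m⁻³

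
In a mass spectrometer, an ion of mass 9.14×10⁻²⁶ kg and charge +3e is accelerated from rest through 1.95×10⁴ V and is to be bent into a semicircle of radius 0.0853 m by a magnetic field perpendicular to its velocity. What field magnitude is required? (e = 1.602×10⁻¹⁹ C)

B ≈ 1.01 T

v = √(2|q|V/m) = √(2·4.806×10⁻¹⁹·1.95×10⁴/9.14×10⁻²⁶) ≈ 4.528×10⁵ m/s.
B = mv/(|q|r) = (9.14×10⁻²⁶)(4.528×10⁵)/((4.806×10⁻¹⁹)(0.0853)) ≈ 1.01 T.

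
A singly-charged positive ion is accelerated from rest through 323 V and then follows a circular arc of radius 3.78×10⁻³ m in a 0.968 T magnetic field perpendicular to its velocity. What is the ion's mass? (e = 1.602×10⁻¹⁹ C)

m ≈ 3.32×10⁻²⁷ kg

Combine |q|V = ½mv² and r = mv/(|q|B): eliminate v to get m = qB²r²/(2V).
m = (1.602×10⁻¹⁹)(0.968)²(3.78×10⁻³)²/(2·323) ≈ 3.32×10⁻²⁷ kg.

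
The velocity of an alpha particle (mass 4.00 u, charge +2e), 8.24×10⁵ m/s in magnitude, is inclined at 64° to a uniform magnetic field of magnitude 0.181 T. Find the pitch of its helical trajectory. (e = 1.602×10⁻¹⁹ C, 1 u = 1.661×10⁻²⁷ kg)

v∥ = v cosθ = 8.24×10⁵·cos64° ≈ 3.612×10⁵ m/s.
T = 2πm/(|q|B) = 2π(6.644×10⁻²⁷)/((3.204×10⁻¹⁹)(0.181)) ≈ 7.198×10⁻⁷ s.
pitch = v∥ T = (3.612×10⁵)(7.198×10⁻⁷) ≈ 0.260 m.

p ≈ 0.260 m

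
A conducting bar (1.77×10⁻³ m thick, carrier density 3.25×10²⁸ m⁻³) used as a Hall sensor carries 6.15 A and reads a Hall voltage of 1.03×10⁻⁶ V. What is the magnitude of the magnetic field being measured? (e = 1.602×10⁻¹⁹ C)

B ≈ 1.54 T

From V_H = IB/(n e t), B = V_H n e t / I.
B = (1.03×10⁻⁶)(3.25×10²⁸)(1.602×10⁻¹⁹)(1.77×10⁻³)/6.15 ≈ 1.54 T.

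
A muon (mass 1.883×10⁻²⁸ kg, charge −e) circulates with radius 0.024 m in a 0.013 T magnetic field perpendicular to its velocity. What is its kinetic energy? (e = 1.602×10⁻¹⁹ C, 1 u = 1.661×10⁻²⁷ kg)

KE ≈ 41 eV

v = |q|Br/m, then KE = ½mv² = (qBr)²/(2m).
v = (1.602×10⁻¹⁹)(0.013)(0.024)/1.883×10⁻²⁸ ≈ 2.654×10⁵ m/s.
KE = ½(1.883×10⁻²⁸)(2.654×10⁵)² ≈ 6.6×10⁻¹⁸ J = 41 eV.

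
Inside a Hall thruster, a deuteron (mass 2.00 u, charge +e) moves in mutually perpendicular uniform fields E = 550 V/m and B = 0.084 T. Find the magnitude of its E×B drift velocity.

The steady drift has the magnetic force balancing the electric force, so v_d = E/B.
v_d = 550/0.084 = 6500 m/s.

v_d ≈ 6500 m/s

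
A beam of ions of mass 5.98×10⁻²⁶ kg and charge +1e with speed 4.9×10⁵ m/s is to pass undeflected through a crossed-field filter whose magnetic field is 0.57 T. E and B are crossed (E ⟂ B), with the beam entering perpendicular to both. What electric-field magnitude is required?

E = 2.8×10⁵ V/m

For straight-line motion qE = qvB, so E = vB.
E = 4.9×10⁵ × 0.57 = 2.8×10⁵ V/m.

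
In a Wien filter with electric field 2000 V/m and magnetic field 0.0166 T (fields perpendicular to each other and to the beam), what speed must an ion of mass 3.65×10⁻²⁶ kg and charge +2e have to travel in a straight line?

For undeflected motion the electric and magnetic forces balance: qE = qvB.
v = E/B = 2000/0.0166 = 1.20×10⁵ m/s.
The result is independent of the particle's charge and mass.

v = 1.20×10⁵ m/s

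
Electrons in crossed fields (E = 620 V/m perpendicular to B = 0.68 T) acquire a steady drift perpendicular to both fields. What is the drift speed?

In crossed fields the guiding centre drifts at v_d = |E×B|/B² = E/B, independent of charge and mass.
v_d = 620/0.68 = 910 m/s.

v_d ≈ 910 m/s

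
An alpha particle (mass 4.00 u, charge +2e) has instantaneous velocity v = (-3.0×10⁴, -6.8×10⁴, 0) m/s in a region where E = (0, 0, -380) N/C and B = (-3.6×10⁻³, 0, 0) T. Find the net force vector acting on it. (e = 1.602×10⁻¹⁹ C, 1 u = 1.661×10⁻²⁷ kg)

F ≈ (0, 0, -2.00×10⁻¹⁶) N

v×B = (0, 0, -245) N/C.
E + v×B = (0, 0, -625) N/C.
F = q(E + v×B) = (3.204×10⁻¹⁹ C)·(0, 0, -625) = (0, 0, -2.00×10⁻¹⁶) N.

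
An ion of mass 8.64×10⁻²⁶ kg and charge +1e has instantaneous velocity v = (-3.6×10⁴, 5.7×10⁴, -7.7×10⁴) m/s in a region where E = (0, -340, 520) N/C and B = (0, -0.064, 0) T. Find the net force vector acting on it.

F ≈ (-7.89×10⁻¹⁶, -5.45×10⁻¹⁷, 4.52×10⁻¹⁶) N

v×B = (-4930, 0, 2300) N/C.
E + v×B = (-4930, -340, 2820) N/C.
F = q(E + v×B) = (1.602×10⁻¹⁹ C)·(-4930, -340, 2820) = (-7.89×10⁻¹⁶, -5.45×10⁻¹⁷, 4.52×10⁻¹⁶) N.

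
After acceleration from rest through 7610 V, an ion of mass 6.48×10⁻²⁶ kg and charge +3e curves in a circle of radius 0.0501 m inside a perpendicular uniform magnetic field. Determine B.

v = √(2|q|V/m) = √(2·4.806×10⁻¹⁹·7610/6.48×10⁻²⁶) ≈ 3.360×10⁵ m/s.
B = mv/(|q|r) = (6.48×10⁻²⁶)(3.360×10⁵)/((4.806×10⁻¹⁹)(0.0501)) ≈ 0.904 T.

B ≈ 0.904 T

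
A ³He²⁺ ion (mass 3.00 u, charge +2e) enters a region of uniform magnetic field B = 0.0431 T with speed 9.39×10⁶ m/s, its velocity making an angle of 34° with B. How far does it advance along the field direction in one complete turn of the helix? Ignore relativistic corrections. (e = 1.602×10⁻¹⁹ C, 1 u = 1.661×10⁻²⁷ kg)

v∥ = v cosθ = 9.39×10⁶·cos34° ≈ 7.785×10⁶ m/s.
T = 2πm/(|q|B) = 2π(4.983×10⁻²⁷)/((3.204×10⁻¹⁹)(0.0431)) ≈ 2.267×10⁻⁶ s.
pitch = v∥ T = (7.785×10⁶)(2.267×10⁻⁶) ≈ 17.6 m.

p ≈ 17.6 m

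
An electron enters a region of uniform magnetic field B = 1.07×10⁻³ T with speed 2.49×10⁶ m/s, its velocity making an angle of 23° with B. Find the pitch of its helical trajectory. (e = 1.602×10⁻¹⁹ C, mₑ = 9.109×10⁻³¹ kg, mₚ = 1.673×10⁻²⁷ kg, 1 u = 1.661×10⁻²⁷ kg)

v∥ = v cosθ = 2.49×10⁶·cos23° ≈ 2.292×10⁶ m/s.
T = 2πm/(|q|B) = 2π(9.109×10⁻³¹)/((1.602×10⁻¹⁹)(1.07×10⁻³)) ≈ 3.339×10⁻⁸ s.
pitch = v∥ T = (2.292×10⁶)(3.339×10⁻⁸) ≈ 0.0765 m.

p ≈ 0.0765 m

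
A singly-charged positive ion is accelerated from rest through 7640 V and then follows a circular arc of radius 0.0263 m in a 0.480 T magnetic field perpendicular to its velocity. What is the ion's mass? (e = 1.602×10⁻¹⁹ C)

Combine |q|V = ½mv² and r = mv/(|q|B): eliminate v to get m = qB²r²/(2V).
m = (1.602×10⁻¹⁹)(0.480)²(0.0263)²/(2·7640) ≈ 1.67×10⁻²⁷ kg.

m ≈ 1.67×10⁻²⁷ kg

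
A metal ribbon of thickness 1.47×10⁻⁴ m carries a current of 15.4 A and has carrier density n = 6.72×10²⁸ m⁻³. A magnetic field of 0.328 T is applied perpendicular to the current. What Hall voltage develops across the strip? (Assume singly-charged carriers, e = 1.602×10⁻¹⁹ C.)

V_H ≈ 3.19×10⁻⁶ V

V_H = IB/(n e t).
V_H = (15.4)(0.328)/((6.72×10²⁸)(1.602×10⁻¹⁹)(1.47×10⁻⁴)) ≈ 3.19×10⁻⁶ V.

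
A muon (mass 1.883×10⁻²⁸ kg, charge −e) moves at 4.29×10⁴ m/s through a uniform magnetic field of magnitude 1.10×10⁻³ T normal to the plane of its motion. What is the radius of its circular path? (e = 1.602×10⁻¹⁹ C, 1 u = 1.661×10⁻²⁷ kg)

The magnetic force provides the centripetal force: |q|vB = mv²/r.
r = mv/(|q|B) = (1.883×10⁻²⁸)(4.29×10⁴)/((1.602×10⁻¹⁹)(1.10×10⁻³)) ≈ 0.0458 m.

r ≈ 0.0458 m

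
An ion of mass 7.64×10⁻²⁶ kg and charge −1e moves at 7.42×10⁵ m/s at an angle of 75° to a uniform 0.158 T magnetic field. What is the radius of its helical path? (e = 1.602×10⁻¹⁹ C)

r ≈ 2.16 m

v⊥ = v sinθ = 7.42×10⁵·sin75° ≈ 7.167×10⁵ m/s.
r = m v⊥/(|q|B) = (7.64×10⁻²⁶)(7.167×10⁵)/((1.602×10⁻¹⁹)(0.158)) ≈ 2.16 m.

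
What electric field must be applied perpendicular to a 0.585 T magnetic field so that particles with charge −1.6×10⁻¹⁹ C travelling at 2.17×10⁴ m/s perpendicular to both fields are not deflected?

For straight-line motion qE = qvB, so E = vB.
E = 2.17×10⁴ × 0.585 = 1.27×10⁴ V/m.

E = 1.27×10⁴ V/m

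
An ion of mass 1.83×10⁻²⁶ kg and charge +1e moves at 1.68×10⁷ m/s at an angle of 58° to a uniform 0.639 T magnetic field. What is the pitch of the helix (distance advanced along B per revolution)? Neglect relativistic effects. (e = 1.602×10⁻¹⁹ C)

v∥ = v cosθ = 1.68×10⁷·cos58° ≈ 8.903×10⁶ m/s.
T = 2πm/(|q|B) = 2π(1.83×10⁻²⁶)/((1.602×10⁻¹⁹)(0.639)) ≈ 1.123×10⁻⁶ s.
pitch = v∥ T = (8.903×10⁶)(1.123×10⁻⁶) ≈ 10.0 m.

p ≈ 10.0 m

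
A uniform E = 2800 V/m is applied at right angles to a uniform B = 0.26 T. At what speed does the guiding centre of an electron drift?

v_d ≈ 1.1×10⁴ m/s

The E×B drift speed is v_d = E/B.
v_d = 2800/0.26 = 1.1×10⁴ m/s.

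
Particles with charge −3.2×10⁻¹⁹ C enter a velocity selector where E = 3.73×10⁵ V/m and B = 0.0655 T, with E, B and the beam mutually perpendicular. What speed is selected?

v = 5.69×10⁶ m/s

Straight-line motion ⇒ electric and magnetic forces cancel, so E = vB.
v = E/B = 3.73×10⁵/0.0655 = 5.69×10⁶ m/s.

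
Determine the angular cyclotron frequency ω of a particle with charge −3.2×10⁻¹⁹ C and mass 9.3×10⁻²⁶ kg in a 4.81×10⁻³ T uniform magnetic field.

ω ≈ 1.66×10⁴ rad/s

ω = |q|B/m.
ω = (3.2×10⁻¹⁹)(4.81×10⁻³)/9.3×10⁻²⁶ ≈ 1.66×10⁴ rad/s.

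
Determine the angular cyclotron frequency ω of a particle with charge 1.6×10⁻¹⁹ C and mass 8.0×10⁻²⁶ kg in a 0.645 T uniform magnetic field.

ω = |q|B/m.
ω = (1.6×10⁻¹⁹)(0.645)/8.0×10⁻²⁶ ≈ 1.29×10⁶ rad/s.

ω ≈ 1.29×10⁶ rad/s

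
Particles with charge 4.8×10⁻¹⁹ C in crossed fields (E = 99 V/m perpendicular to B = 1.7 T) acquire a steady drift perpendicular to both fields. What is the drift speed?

v_d ≈ 58 m/s

The E×B drift speed is v_d = E/B.
v_d = 99/1.7 = 58 m/s.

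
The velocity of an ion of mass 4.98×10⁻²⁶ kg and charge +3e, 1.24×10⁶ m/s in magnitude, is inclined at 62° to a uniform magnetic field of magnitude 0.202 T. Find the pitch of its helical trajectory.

p ≈ 1.88 m

v∥ = v cosθ = 1.24×10⁶·cos62° ≈ 5.821×10⁵ m/s.
T = 2πm/(|q|B) = 2π(4.98×10⁻²⁶)/((4.806×10⁻¹⁹)(0.202)) ≈ 3.223×10⁻⁶ s.
pitch = v∥ T = (5.821×10⁵)(3.223×10⁻⁶) ≈ 1.88 m.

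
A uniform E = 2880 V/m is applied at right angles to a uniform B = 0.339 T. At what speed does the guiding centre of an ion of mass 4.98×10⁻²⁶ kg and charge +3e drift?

v_d ≈ 8500 m/s

The E×B drift speed is v_d = E/B.
v_d = 2880/0.339 = 8500 m/s.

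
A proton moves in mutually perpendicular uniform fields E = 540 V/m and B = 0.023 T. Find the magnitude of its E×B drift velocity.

The E×B drift speed is v_d = E/B.
v_d = 540/0.023 = 2.3×10⁴ m/s.

v_d ≈ 2.3×10⁴ m/s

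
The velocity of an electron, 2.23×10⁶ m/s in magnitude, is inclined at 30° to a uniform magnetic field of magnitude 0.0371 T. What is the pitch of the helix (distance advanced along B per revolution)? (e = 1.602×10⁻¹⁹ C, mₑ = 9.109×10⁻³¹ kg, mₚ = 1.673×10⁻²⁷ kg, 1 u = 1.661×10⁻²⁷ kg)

v∥ = v cosθ = 2.23×10⁶·cos30° ≈ 1.931×10⁶ m/s.
T = 2πm/(|q|B) = 2π(9.109×10⁻³¹)/((1.602×10⁻¹⁹)(0.0371)) ≈ 9.630×10⁻¹⁰ s.
pitch = v∥ T = (1.931×10⁶)(9.630×10⁻¹⁰) ≈ 1.86×10⁻³ m.

p ≈ 1.86×10⁻³ m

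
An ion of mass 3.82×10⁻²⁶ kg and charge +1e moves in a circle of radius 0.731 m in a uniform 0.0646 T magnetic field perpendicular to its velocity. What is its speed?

From |q|vB = mv²/r, v = |q|Br/m.
v = (1.602×10⁻¹⁹)(0.0646)(0.731)/3.82×10⁻²⁶ ≈ 1.98×10⁵ m/s.

v ≈ 1.98×10⁵ m/s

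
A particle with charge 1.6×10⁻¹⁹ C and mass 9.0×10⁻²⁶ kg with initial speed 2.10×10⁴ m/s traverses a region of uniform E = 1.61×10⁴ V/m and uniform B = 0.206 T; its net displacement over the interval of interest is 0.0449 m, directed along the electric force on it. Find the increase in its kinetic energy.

The magnetic force is always ⟂ v and does no work; only the electric force changes KE.
ΔKE = F_E · d = |q|E d = (1.6×10⁻¹⁹)(1.61×10⁴)(0.0449) ≈ 1.16×10⁻¹⁶ J.

ΔKE ≈ 1.16×10⁻¹⁶ J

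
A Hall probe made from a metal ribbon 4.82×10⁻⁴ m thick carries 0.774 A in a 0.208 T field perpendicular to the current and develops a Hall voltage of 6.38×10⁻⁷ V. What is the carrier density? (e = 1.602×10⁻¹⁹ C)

From V_H = IB/(n e t), n = IB/(V_H e t).
n = (0.774)(0.208)/((6.38×10⁻⁷)(1.602×10⁻¹⁹)(4.82×10⁻⁴)) ≈ 3.27×10²⁷ m⁻³.

n ≈ 3.27×10²⁷ m⁻³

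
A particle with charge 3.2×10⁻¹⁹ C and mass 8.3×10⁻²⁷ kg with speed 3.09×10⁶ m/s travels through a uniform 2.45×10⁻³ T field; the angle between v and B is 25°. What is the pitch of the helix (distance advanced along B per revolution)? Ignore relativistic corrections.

p ≈ 186 m

v∥ = v cosθ = 3.09×10⁶·cos25° ≈ 2.800×10⁶ m/s.
T = 2πm/(|q|B) = 2π(8.3×10⁻²⁷)/((3.2×10⁻¹⁹)(2.45×10⁻³)) ≈ 6.652×10⁻⁵ s.
pitch = v∥ T = (2.800×10⁶)(6.652×10⁻⁵) ≈ 186 m.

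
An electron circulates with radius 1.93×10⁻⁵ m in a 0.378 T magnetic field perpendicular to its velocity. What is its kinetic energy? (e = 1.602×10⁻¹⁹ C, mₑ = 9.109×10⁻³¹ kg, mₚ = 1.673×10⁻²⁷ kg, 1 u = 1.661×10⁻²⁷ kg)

KE ≈ 7.50×10⁻¹⁹ J

v = |q|Br/m, then KE = ½mv² = (qBr)²/(2m).
v = (1.602×10⁻¹⁹)(0.378)(1.93×10⁻⁵)/9.109×10⁻³¹ ≈ 1.283×10⁶ m/s.
KE = ½(9.109×10⁻³¹)(1.283×10⁶)² ≈ 7.50×10⁻¹⁹ J.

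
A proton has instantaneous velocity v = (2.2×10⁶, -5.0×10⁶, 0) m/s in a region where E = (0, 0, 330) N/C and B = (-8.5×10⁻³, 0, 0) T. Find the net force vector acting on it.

F ≈ (0, 0, -6.76×10⁻¹⁵) N

v×B = (0, 0, -4.25×10⁴) N/C.
E + v×B = (0, 0, -4.22×10⁴) N/C.
F = q(E + v×B) = (1.602×10⁻¹⁹ C)·(0, 0, -4.22×10⁴) = (0, 0, -6.76×10⁻¹⁵) N.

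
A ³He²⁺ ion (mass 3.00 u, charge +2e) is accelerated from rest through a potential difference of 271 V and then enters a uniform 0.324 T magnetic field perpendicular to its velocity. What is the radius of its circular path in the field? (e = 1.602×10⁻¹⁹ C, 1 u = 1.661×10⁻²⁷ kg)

Acceleration: |q|V = ½mv² ⇒ v = √(2|q|V/m) = √(2·3.204×10⁻¹⁹·271/4.983×10⁻²⁷) ≈ 1.867×10⁵ m/s.
In the field: r = mv/(|q|B) = (4.983×10⁻²⁷)(1.867×10⁵)/((3.204×10⁻¹⁹)(0.324)) ≈ 8.96×10⁻³ m.

r ≈ 8.96×10⁻³ m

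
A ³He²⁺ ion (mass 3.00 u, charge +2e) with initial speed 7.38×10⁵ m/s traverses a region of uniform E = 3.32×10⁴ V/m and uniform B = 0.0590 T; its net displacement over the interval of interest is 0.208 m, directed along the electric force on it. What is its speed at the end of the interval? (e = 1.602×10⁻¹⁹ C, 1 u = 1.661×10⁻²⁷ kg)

v_f ≈ 1.20×10⁶ m/s

B does no work; ΔKE = |q|E d.
½mv_f² = ½mv₀² + |q|Ed = ½(4.983×10⁻²⁷)(7.38×10⁵)² + (3.204×10⁻¹⁹)(3.32×10⁴)(0.208) ≈ 1.357×10⁻¹⁵ J + 2.213×10⁻¹⁵ J ≈ 3.570×10⁻¹⁵ J.
v_f = √(2·3.570×10⁻¹⁵/4.983×10⁻²⁷) ≈ 1.20×10⁶ m/s.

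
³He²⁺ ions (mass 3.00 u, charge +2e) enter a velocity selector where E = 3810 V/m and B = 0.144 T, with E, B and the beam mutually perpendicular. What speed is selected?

Zero net Lorentz force requires |qE| = |q v×B|, i.e. E = vB.
v = E/B = 3810/0.144 = 2.65×10⁴ m/s.
The result is independent of the particle's charge and mass.

v = 2.65×10⁴ m/s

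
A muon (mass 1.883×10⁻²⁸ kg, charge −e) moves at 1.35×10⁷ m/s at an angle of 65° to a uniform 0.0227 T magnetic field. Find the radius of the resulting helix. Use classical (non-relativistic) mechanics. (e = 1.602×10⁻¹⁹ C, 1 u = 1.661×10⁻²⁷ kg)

r ≈ 0.634 m

v⊥ = v sinθ = 1.35×10⁷·sin65° ≈ 1.224×10⁷ m/s.
r = m v⊥/(|q|B) = (1.883×10⁻²⁸)(1.224×10⁷)/((1.602×10⁻¹⁹)(0.0227)) ≈ 0.634 m.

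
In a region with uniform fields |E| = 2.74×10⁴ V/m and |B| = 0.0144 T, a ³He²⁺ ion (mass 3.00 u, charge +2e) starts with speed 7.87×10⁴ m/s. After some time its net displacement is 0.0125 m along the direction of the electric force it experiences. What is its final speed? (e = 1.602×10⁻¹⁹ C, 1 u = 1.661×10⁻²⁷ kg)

v_f ≈ 2.24×10⁵ m/s

B does no work; ΔKE = |q|E d.
½mv_f² = ½mv₀² + |q|Ed = ½(4.983×10⁻²⁷)(7.87×10⁴)² + (3.204×10⁻¹⁹)(2.74×10⁴)(0.0125) ≈ 1.543×10⁻¹⁷ J + 1.097×10⁻¹⁶ J ≈ 1.252×10⁻¹⁶ J.
v_f = √(2·1.252×10⁻¹⁶/4.983×10⁻²⁷) ≈ 2.24×10⁵ m/s.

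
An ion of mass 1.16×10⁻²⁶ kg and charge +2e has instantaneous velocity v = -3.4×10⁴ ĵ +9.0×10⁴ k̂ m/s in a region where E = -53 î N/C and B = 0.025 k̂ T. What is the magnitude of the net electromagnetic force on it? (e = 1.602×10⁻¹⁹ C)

|F| ≈ 2.89×10⁻¹⁶ N

v×B = (-850, 0, 0) N/C.
E + v×B = (-903, 0, 0) N/C.
F = q(E + v×B) = (3.204×10⁻¹⁹ C)·(-903, 0, 0) = (-2.89×10⁻¹⁶, 0, 0) N.
|F| = 2.89×10⁻¹⁶ N.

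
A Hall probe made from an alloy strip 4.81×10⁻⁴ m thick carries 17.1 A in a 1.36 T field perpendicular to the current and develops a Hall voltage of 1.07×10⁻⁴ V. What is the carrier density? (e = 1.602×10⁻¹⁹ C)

From V_H = IB/(n e t), n = IB/(V_H e t).
n = (17.1)(1.36)/((1.07×10⁻⁴)(1.602×10⁻¹⁹)(4.81×10⁻⁴)) ≈ 2.82×10²⁷ m⁻³.

n ≈ 2.82×10²⁷ m⁻³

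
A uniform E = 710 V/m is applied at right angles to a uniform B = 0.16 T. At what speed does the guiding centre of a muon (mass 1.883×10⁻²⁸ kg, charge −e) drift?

v_d ≈ 4400 m/s

In crossed fields the guiding centre drifts at v_d = |E×B|/B² = E/B, independent of charge and mass.
v_d = 710/0.16 = 4400 m/s.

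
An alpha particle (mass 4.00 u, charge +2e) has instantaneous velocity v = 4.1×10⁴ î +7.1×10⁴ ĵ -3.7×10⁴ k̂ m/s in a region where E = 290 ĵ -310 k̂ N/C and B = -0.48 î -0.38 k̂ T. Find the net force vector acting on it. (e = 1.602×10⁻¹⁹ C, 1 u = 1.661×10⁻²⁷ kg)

v×B = (-2.70×10⁴, 3.33×10⁴, 3.41×10⁴) N/C.
E + v×B = (-2.70×10⁴, 3.36×10⁴, 3.38×10⁴) N/C.
F = q(E + v×B) = (3.204×10⁻¹⁹ C)·(-2.70×10⁴, 3.36×10⁴, 3.38×10⁴) = (-8.64×10⁻¹⁵, 1.08×10⁻¹⁴, 1.08×10⁻¹⁴) N.

F ≈ (-8.64×10⁻¹⁵, 1.08×10⁻¹⁴, 1.08×10⁻¹⁴) N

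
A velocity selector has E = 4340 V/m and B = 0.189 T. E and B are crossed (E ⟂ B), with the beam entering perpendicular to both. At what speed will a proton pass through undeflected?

v = 2.30×10⁴ m/s

For undeflected motion the electric and magnetic forces balance: qE = qvB.
v = E/B = 4340/0.189 = 2.30×10⁴ m/s.
The result is independent of the particle's charge and mass.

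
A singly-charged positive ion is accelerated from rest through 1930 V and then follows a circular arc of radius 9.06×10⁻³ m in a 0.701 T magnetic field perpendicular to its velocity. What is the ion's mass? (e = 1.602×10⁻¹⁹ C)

Combine |q|V = ½mv² and r = mv/(|q|B): eliminate v to get m = qB²r²/(2V).
m = (1.602×10⁻¹⁹)(0.701)²(9.06×10⁻³)²/(2·1930) ≈ 1.67×10⁻²⁷ kg.

m ≈ 1.67×10⁻²⁷ kg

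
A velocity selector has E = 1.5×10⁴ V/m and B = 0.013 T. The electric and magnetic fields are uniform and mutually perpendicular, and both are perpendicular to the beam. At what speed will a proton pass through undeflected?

Zero net Lorentz force requires |qE| = |q v×B|, i.e. E = vB.
v = E/B = 1.5×10⁴/0.013 = 1.2×10⁶ m/s.

v = 1.2×10⁶ m/s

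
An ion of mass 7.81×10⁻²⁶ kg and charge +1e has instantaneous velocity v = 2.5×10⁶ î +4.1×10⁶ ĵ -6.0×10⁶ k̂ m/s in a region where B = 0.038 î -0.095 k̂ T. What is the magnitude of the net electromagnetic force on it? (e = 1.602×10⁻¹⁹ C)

v×B = (-3.90×10⁵, 9500, -1.56×10⁵) N/C.
F = q v×B = (1.602×10⁻¹⁹ C)·(-3.90×10⁵, 9500, -1.56×10⁵) = (-6.24×10⁻¹⁴, 1.52×10⁻¹⁵, -2.50×10⁻¹⁴) N.
|F| = 6.72×10⁻¹⁴ N.

|F| ≈ 6.72×10⁻¹⁴ N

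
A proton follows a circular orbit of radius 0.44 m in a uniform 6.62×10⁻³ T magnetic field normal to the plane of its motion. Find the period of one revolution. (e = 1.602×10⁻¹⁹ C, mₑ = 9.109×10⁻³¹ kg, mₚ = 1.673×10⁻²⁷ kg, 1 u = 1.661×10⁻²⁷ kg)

T ≈ 9.91×10⁻⁶ s

The cyclotron period depends only on m, q, B: T = 2πm/(|q|B).
T = 2π(1.673×10⁻²⁷)/((1.602×10⁻¹⁹)(6.62×10⁻³)) ≈ 9.91×10⁻⁶ s.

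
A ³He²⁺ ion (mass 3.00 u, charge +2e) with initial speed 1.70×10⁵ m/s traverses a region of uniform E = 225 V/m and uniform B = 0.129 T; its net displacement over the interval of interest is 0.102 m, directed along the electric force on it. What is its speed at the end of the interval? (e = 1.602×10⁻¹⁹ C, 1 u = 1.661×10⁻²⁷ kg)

v_f ≈ 1.78×10⁵ m/s

B does no work; ΔKE = |q|E d.
½mv_f² = ½mv₀² + |q|Ed = ½(4.983×10⁻²⁷)(1.70×10⁵)² + (3.204×10⁻¹⁹)(225)(0.102) ≈ 7.200×10⁻¹⁷ J + 7.353×10⁻¹⁸ J ≈ 7.936×10⁻¹⁷ J.
v_f = √(2·7.936×10⁻¹⁷/4.983×10⁻²⁷) ≈ 1.78×10⁵ m/s.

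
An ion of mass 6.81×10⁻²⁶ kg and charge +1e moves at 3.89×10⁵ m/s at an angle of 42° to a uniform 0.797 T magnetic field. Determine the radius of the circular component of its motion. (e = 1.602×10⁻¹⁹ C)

v⊥ = v sinθ = 3.89×10⁵·sin42° ≈ 2.603×10⁵ m/s.
r = m v⊥/(|q|B) = (6.81×10⁻²⁶)(2.603×10⁵)/((1.602×10⁻¹⁹)(0.797)) ≈ 0.139 m.

r ≈ 0.139 m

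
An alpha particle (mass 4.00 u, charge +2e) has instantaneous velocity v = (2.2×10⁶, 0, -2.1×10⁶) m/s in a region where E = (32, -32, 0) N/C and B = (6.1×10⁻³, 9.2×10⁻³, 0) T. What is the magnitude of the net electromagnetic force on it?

v×B = (1.93×10⁴, -1.28×10⁴, 2.02×10⁴) N/C.
E + v×B = (1.94×10⁴, -1.28×10⁴, 2.02×10⁴) N/C.
F = q(E + v×B) = (3.204×10⁻¹⁹ C)·(1.94×10⁴, -1.28×10⁴, 2.02×10⁴) = (6.20×10⁻¹⁵, -4.11×10⁻¹⁵, 6.48×10⁻¹⁵) N.
|F| = 9.87×10⁻¹⁵ N.

|F| ≈ 9.87×10⁻¹⁵ N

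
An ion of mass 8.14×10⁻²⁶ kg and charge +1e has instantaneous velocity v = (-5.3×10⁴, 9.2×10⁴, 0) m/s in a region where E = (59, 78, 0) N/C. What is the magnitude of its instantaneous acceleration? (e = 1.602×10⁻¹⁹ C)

Only an electric field acts, so F = qE = (1.602×10⁻¹⁹ C)·(59.0, 78.0, 0) = (9.45×10⁻¹⁸, 1.25×10⁻¹⁷, 0) N.
|a| = |F|/m = 1.567×10⁻¹⁷/8.14×10⁻²⁶ ≈ 1.92×10⁸ m/s².

|a| ≈ 1.92×10⁸ m/s²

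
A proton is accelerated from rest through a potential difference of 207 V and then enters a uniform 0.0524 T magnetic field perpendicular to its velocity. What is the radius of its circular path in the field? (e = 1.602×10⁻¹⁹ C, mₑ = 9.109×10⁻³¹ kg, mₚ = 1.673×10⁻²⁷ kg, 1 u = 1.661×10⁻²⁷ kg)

Acceleration: |q|V = ½mv² ⇒ v = √(2|q|V/m) = √(2·1.602×10⁻¹⁹·207/1.673×10⁻²⁷) ≈ 1.991×10⁵ m/s.
In the field: r = mv/(|q|B) = (1.673×10⁻²⁷)(1.991×10⁵)/((1.602×10⁻¹⁹)(0.0524)) ≈ 0.0397 m.

r ≈ 0.0397 m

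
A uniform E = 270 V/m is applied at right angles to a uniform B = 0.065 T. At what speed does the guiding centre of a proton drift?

In crossed fields the guiding centre drifts at v_d = |E×B|/B² = E/B, independent of charge and mass.
v_d = 270/0.065 = 4200 m/s.

v_d ≈ 4200 m/s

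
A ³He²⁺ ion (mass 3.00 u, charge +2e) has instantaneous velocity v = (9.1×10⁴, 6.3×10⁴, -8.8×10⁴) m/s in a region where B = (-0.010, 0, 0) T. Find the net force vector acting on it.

v×B = (0, 880, 630) N/C.
F = q v×B = (3.204×10⁻¹⁹ C)·(0, 880, 630) = (0, 2.82×10⁻¹⁶, 2.02×10⁻¹⁶) N.

F ≈ (0, 2.82×10⁻¹⁶, 2.02×10⁻¹⁶) N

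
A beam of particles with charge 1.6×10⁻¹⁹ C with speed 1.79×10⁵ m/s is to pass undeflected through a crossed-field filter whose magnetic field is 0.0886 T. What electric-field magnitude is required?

For straight-line motion qE = qvB, so E = vB.
E = 1.79×10⁵ × 0.0886 = 1.59×10⁴ V/m.

E = 1.59×10⁴ V/m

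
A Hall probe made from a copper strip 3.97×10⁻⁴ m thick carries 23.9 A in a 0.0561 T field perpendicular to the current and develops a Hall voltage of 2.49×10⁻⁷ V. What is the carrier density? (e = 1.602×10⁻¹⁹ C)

n ≈ 8.47×10²⁸ m⁻³

From V_H = IB/(n e t), n = IB/(V_H e t).
n = (23.9)(0.0561)/((2.49×10⁻⁷)(1.602×10⁻¹⁹)(3.97×10⁻⁴)) ≈ 8.47×10²⁸ m⁻³.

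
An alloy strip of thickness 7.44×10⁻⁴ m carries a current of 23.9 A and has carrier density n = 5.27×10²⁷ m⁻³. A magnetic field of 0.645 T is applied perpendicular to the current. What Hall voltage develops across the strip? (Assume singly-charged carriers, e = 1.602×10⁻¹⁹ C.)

V_H ≈ 2.45×10⁻⁵ V

V_H = IB/(n e t).
V_H = (23.9)(0.645)/((5.27×10²⁷)(1.602×10⁻¹⁹)(7.44×10⁻⁴)) ≈ 2.45×10⁻⁵ V.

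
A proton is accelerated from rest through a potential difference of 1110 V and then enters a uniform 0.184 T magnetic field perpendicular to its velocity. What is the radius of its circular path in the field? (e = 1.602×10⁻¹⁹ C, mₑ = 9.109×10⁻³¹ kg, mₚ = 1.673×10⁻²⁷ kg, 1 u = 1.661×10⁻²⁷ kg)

r ≈ 0.0262 m

Acceleration: |q|V = ½mv² ⇒ v = √(2|q|V/m) = √(2·1.602×10⁻¹⁹·1110/1.673×10⁻²⁷) ≈ 4.611×10⁵ m/s.
In the field: r = mv/(|q|B) = (1.673×10⁻²⁷)(4.611×10⁵)/((1.602×10⁻¹⁹)(0.184)) ≈ 0.0262 m.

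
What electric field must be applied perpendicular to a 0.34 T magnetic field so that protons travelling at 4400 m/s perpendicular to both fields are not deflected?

For straight-line motion qE = qvB, so E = vB.
E = 4400 × 0.34 = 1500 V/m.

E = 1500 V/m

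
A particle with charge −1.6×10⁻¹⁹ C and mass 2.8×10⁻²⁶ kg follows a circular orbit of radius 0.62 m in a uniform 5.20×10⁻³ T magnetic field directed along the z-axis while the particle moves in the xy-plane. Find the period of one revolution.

The cyclotron period depends only on m, q, B: T = 2πm/(|q|B).
T = 2π(2.8×10⁻²⁶)/((1.6×10⁻¹⁹)(5.20×10⁻³)) ≈ 2.11×10⁻⁴ s.

T ≈ 2.11×10⁻⁴ s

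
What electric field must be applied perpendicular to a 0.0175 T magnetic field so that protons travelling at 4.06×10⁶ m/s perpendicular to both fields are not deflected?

E = 7.10×10⁴ V/m

For straight-line motion qE = qvB, so E = vB.
E = 4.06×10⁶ × 0.0175 = 7.10×10⁴ V/m.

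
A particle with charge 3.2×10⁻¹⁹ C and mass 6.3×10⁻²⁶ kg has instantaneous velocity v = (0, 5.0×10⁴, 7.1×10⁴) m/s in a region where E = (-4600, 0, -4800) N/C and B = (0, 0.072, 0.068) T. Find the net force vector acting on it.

v×B = (-1710, 0, 0) N/C.
E + v×B = (-6310, 0, -4800) N/C.
F = q(E + v×B) = (3.2×10⁻¹⁹ C)·(-6310, 0, -4800) = (-2.02×10⁻¹⁵, 0, -1.54×10⁻¹⁵) N.

F ≈ (-2.02×10⁻¹⁵, 0, -1.54×10⁻¹⁵) N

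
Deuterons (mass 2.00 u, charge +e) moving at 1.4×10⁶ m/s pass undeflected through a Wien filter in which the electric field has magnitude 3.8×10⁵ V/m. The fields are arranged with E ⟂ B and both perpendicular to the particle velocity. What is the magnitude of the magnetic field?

B = 0.27 T

Balance of forces in the selector: qE = qvB ⇒ B = E/v.
B = 3.8×10⁵/1.4×10⁶ = 0.27 T.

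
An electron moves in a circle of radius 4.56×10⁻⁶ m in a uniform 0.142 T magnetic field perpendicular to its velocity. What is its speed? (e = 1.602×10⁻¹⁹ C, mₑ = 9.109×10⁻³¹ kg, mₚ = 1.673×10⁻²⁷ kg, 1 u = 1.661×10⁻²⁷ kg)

From |q|vB = mv²/r, v = |q|Br/m.
v = (1.602×10⁻¹⁹)(0.142)(4.56×10⁻⁶)/9.109×10⁻³¹ ≈ 1.14×10⁵ m/s.

v ≈ 1.14×10⁵ m/s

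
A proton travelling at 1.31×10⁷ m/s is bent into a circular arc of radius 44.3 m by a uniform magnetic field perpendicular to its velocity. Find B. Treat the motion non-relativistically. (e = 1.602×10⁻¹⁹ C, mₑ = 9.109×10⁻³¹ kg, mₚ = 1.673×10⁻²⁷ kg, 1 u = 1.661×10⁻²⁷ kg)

From |q|vB = mv²/r, B = mv/(|q|r).
B = (1.673×10⁻²⁷)(1.31×10⁷)/((1.602×10⁻¹⁹)(44.3)) ≈ 3.09×10⁻³ T.

B ≈ 3.09×10⁻³ T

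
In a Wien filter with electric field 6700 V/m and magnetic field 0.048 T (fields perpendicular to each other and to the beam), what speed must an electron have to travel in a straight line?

Zero net Lorentz force requires |qE| = |q v×B|, i.e. E = vB.
v = E/B = 6700/0.048 = 1.4×10⁵ m/s.

v = 1.4×10⁵ m/s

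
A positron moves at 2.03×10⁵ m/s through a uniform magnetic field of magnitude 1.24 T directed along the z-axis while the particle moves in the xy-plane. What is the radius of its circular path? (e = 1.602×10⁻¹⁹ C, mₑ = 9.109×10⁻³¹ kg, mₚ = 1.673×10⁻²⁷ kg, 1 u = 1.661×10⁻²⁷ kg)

r ≈ 9.31×10⁻⁷ m

The magnetic force provides the centripetal force: |q|vB = mv²/r.
r = mv/(|q|B) = (9.109×10⁻³¹)(2.03×10⁵)/((1.602×10⁻¹⁹)(1.24)) ≈ 9.31×10⁻⁷ m.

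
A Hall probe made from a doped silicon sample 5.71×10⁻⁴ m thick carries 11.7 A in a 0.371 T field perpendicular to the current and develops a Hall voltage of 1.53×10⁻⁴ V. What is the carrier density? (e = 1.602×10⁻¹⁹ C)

From V_H = IB/(n e t), n = IB/(V_H e t).
n = (11.7)(0.371)/((1.53×10⁻⁴)(1.602×10⁻¹⁹)(5.71×10⁻⁴)) ≈ 3.10×10²⁶ m⁻³.

n ≈ 3.10×10²⁶ m⁻³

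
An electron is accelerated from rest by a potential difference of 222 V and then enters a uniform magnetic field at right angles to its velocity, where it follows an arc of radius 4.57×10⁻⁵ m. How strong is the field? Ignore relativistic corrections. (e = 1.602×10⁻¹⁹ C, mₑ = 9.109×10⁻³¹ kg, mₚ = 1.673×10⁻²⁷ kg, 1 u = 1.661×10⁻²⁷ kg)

B ≈ 1.10 T

v = √(2|q|V/m) = √(2·1.602×10⁻¹⁹·222/9.109×10⁻³¹) ≈ 8.837×10⁶ m/s.
B = mv/(|q|r) = (9.109×10⁻³¹)(8.837×10⁶)/((1.602×10⁻¹⁹)(4.57×10⁻⁵)) ≈ 1.10 T.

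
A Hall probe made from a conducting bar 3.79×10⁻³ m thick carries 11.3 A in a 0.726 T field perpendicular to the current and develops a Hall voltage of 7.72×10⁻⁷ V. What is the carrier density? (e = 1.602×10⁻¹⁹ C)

n ≈ 1.75×10²⁸ m⁻³

From V_H = IB/(n e t), n = IB/(V_H e t).
n = (11.3)(0.726)/((7.72×10⁻⁷)(1.602×10⁻¹⁹)(3.79×10⁻³)) ≈ 1.75×10²⁸ m⁻³.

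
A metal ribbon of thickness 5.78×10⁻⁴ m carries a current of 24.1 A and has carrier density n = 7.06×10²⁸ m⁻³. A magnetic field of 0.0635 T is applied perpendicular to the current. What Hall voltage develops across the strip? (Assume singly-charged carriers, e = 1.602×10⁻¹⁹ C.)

V_H ≈ 2.34×10⁻⁷ V

V_H = IB/(n e t).
V_H = (24.1)(0.0635)/((7.06×10²⁸)(1.602×10⁻¹⁹)(5.78×10⁻⁴)) ≈ 2.34×10⁻⁷ V.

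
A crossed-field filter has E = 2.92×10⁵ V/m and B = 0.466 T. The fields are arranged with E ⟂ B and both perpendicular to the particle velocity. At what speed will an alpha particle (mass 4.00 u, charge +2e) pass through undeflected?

Zero net Lorentz force requires |qE| = |q v×B|, i.e. E = vB.
v = E/B = 2.92×10⁵/0.466 = 6.27×10⁵ m/s.

v = 6.27×10⁵ m/s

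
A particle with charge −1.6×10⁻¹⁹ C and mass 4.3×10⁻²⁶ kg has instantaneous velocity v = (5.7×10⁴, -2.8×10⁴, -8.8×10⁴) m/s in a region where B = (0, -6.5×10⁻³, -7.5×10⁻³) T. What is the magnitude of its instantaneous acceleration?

v×B = (-362, 428, -370) N/C.
F = q v×B = (−1.6×10⁻¹⁹ C)·(-362, 428, -370) = (5.79×10⁻¹⁷, -6.84×10⁻¹⁷, 5.93×10⁻¹⁷) N.
|a| = |F|/m = 1.075×10⁻¹⁶/4.3×10⁻²⁶ ≈ 2.50×10⁹ m/s².

|a| ≈ 2.50×10⁹ m/s²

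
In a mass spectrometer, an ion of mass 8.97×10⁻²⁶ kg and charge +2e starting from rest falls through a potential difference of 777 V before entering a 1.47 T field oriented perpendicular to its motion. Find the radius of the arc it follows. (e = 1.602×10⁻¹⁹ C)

r ≈ 0.0142 m

Acceleration: |q|V = ½mv² ⇒ v = √(2|q|V/m) = √(2·3.204×10⁻¹⁹·777/8.97×10⁻²⁶) ≈ 7.450×10⁴ m/s.
In the field: r = mv/(|q|B) = (8.97×10⁻²⁶)(7.450×10⁴)/((3.204×10⁻¹⁹)(1.47)) ≈ 0.0142 m.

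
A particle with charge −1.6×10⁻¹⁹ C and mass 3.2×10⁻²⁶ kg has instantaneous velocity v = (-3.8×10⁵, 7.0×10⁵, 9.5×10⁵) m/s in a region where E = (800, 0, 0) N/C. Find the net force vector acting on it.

F ≈ (-1.28×10⁻¹⁶, 0, 0) N

Only an electric field acts, so F = qE = (−1.6×10⁻¹⁹ C)·(800, 0, 0) = (-1.28×10⁻¹⁶, 0, 0) N.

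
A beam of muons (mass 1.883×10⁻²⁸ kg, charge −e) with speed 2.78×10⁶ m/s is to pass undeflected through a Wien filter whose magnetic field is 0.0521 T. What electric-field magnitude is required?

E = 1.45×10⁵ V/m

For straight-line motion qE = qvB, so E = vB.
E = 2.78×10⁶ × 0.0521 = 1.45×10⁵ V/m.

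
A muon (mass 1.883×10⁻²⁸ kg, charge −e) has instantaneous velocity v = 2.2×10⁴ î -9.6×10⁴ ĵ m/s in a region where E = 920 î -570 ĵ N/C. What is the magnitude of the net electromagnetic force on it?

|F| ≈ 1.73×10⁻¹⁶ N

Only an electric field acts, so F = qE = (−1.602×10⁻¹⁹ C)·(920, -570, 0) = (-1.47×10⁻¹⁶, 9.13×10⁻¹⁷, 0) N.
|F| = 1.73×10⁻¹⁶ N.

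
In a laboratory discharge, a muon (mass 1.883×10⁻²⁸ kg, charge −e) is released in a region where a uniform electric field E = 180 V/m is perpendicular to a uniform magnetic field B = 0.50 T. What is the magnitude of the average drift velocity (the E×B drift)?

The E×B drift speed is v_d = E/B.
v_d = 180/0.50 = 360 m/s.

v_d ≈ 360 m/s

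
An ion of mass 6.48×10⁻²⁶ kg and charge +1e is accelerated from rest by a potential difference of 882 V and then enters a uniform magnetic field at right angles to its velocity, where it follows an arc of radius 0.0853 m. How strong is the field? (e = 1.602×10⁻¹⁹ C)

v = √(2|q|V/m) = √(2·1.602×10⁻¹⁹·882/6.48×10⁻²⁶) ≈ 6.604×10⁴ m/s.
B = mv/(|q|r) = (6.48×10⁻²⁶)(6.604×10⁴)/((1.602×10⁻¹⁹)(0.0853)) ≈ 0.313 T.

B ≈ 0.313 T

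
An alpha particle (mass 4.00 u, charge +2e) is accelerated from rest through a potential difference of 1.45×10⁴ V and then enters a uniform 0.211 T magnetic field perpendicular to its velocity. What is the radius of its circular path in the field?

Acceleration: |q|V = ½mv² ⇒ v = √(2|q|V/m) = √(2·3.204×10⁻¹⁹·1.45×10⁴/6.644×10⁻²⁷) ≈ 1.183×10⁶ m/s.
In the field: r = mv/(|q|B) = (6.644×10⁻²⁷)(1.183×10⁶)/((3.204×10⁻¹⁹)(0.211)) ≈ 0.116 m.

r ≈ 0.116 m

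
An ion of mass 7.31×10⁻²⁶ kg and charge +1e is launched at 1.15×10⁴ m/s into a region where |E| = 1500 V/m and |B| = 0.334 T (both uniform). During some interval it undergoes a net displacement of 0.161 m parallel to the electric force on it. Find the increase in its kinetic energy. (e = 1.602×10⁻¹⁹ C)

ΔKE ≈ 3.87×10⁻¹⁷ J

The magnetic force is always ⟂ v and does no work; only the electric force changes KE.
ΔKE = F_E · d = |q|E d = (1.602×10⁻¹⁹)(1500)(0.161) ≈ 3.87×10⁻¹⁷ J.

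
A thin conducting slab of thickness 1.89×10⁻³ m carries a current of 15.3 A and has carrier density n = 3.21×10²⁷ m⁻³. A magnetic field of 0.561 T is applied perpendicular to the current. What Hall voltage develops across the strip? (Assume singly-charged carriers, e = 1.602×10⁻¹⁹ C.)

V_H ≈ 8.83×10⁻⁶ V

V_H = IB/(n e t).
V_H = (15.3)(0.561)/((3.21×10²⁷)(1.602×10⁻¹⁹)(1.89×10⁻³)) ≈ 8.83×10⁻⁶ V.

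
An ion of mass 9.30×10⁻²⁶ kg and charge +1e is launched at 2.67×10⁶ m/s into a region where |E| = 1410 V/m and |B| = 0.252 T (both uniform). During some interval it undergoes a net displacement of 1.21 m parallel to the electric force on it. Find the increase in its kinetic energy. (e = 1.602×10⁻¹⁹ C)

ΔKE ≈ 2.73×10⁻¹⁶ J

The magnetic force is always ⟂ v and does no work; only the electric force changes KE.
ΔKE = F_E · d = |q|E d = (1.602×10⁻¹⁹)(1410)(1.21) ≈ 2.73×10⁻¹⁶ J.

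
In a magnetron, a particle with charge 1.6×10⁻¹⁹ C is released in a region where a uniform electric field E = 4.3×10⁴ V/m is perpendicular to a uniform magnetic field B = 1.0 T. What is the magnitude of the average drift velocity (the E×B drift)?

The steady drift has the magnetic force balancing the electric force, so v_d = E/B.
v_d = 4.3×10⁴/1.0 = 4.3×10⁴ m/s.

v_d ≈ 4.3×10⁴ m/s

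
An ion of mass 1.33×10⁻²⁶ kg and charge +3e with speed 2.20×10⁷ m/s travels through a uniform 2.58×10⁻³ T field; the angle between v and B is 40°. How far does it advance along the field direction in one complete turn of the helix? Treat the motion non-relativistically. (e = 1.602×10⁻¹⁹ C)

v∥ = v cosθ = 2.20×10⁷·cos40° ≈ 1.685×10⁷ m/s.
T = 2πm/(|q|B) = 2π(1.33×10⁻²⁶)/((4.806×10⁻¹⁹)(2.58×10⁻³)) ≈ 6.740×10⁻⁵ s.
pitch = v∥ T = (1.685×10⁷)(6.740×10⁻⁵) ≈ 1140 m.

p ≈ 1140 m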